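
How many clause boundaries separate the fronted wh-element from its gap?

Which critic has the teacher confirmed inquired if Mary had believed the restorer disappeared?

"which critic" is extracted from the subject of "inquired".
Boundaries crossed, outermost first: [Ø] — 1 in total.

1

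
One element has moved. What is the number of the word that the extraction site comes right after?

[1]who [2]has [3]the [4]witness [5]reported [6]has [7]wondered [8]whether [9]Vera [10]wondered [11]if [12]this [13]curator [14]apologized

5

The displaced element is "who" (word 1).
It is linked across 1 clause boundary (Ø).
It functions as the subject of "wondered", so the gap sits immediately after word 5 ("reported").
Base order: The witness has reported that who has wondered whether Vera wondered if this curator apologized.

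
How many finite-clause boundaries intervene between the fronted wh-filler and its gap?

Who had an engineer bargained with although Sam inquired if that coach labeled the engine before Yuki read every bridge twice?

"who" originates inside the matrix clause — no clause boundary is crossed.

0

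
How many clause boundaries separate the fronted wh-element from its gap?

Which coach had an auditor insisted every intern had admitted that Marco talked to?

2

"which coach" is extracted from the PP object of "talked".
Boundaries crossed, outermost first: [Ø], [that] — 2 in total.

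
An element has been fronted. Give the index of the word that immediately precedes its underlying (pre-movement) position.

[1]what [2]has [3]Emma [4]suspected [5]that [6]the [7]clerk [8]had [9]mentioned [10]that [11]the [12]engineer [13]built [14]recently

13

The displaced element is "what" (word 1).
It is linked across 2 clause boundaries (that → that).
It functions as the direct object of "built", so the gap sits immediately after word 13 ("built").
Base order: Emma has suspected that the clerk had mentioned that the engineer built what recently.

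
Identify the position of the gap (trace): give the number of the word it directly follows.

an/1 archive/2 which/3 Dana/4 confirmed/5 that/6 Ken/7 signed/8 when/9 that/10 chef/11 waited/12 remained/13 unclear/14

The displaced element is "an archive" (word 2).
It is linked across 1 clause boundary (that).
It functions as the direct object of "signed", so the gap sits immediately after word 8 ("signed").
Base order: Dana confirmed that Ken signed an archive when that chef waited.

8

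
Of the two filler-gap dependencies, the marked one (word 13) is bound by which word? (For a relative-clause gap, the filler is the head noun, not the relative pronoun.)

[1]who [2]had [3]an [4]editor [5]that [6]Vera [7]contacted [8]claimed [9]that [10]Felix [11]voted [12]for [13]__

The marked gap is the object of the preposition "for" of "voted".
Its filler is the fronted wh-phrase "who", at word 1.
(The other dependency links word 4 to a gap after word 7.)

1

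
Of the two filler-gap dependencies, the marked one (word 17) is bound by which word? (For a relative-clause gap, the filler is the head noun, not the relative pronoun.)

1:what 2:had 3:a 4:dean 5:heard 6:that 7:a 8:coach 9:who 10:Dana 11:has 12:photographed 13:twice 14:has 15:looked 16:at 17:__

1

The marked gap is the object of the preposition "at" of "looked".
Its filler is the fronted wh-phrase "what", at word 1.
(The other dependency links word 8 to a gap after word 12.)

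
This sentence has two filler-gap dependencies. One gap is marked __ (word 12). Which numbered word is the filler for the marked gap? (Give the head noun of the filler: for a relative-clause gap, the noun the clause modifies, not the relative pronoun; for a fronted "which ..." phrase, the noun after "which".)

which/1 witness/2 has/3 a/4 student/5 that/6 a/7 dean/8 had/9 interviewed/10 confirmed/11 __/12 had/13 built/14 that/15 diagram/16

The marked gap is the subject of "built".
Its filler is the fronted wh-phrase "which witness", at word 2.
(The other dependency links word 5 to a gap after word 10.)

2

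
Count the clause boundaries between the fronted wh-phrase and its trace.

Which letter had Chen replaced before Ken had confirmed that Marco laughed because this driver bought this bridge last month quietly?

0

"which letter" originates inside the matrix clause — no clause boundary is crossed.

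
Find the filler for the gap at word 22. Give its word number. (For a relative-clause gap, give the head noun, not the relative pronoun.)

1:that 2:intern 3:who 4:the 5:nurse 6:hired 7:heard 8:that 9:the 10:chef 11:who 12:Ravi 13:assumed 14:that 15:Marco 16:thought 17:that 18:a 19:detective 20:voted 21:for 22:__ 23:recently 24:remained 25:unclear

10

The gap at 22 is the prepositional object of "voted", inside a relative clause.
The relative pronoun is "who" (word 11); it is bound by the head noun immediately before it.
Its filler is the head noun "chef", at word 10.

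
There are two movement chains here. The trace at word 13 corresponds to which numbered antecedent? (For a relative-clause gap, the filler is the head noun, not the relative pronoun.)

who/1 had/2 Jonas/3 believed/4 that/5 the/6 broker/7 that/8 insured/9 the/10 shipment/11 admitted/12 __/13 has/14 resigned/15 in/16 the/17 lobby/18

1

The marked gap is the subject of "resigned".
Its filler is the fronted wh-phrase "who", at word 1.
(The other dependency links word 7 to a gap after word 8.)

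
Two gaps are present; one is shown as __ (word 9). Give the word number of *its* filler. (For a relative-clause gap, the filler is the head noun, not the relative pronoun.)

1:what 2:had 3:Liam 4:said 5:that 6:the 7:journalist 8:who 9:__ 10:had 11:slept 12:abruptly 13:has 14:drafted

The marked gap is inside the relative clause, the subject of "slept".
Its filler is the head noun "journalist" (via "who"), at word 7.
(The other dependency links word 1 to a gap after word 14.)

7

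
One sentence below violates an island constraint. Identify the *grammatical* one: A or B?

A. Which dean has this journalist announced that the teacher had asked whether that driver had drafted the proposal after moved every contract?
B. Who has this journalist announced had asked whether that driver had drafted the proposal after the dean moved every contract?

In A, the wh-phrase is extracted from inside a wh-island (introduced by "whether"), which blocks movement.
In B, the extraction path crosses only that-complement boundaries, which are transparent.
So B is grammatical.

B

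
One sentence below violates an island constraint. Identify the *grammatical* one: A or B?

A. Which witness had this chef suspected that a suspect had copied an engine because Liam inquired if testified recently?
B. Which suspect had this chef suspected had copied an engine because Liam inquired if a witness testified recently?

B

In A, the wh-phrase is extracted from inside an adjunct island (introduced by "because"), which blocks movement.
In B, the extraction path crosses only that-complement boundaries, which are transparent.
So B is grammatical.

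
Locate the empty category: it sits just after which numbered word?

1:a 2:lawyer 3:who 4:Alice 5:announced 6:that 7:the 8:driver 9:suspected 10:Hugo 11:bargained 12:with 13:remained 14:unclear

12

The displaced element is "a lawyer" (word 2).
It is linked across 2 clause boundaries (that → Ø).
It functions as the object of the preposition "with" of "bargained", so the gap sits immediately after word 12 ("with").
Base order: Alice announced that the driver suspected Hugo bargained with a lawyer.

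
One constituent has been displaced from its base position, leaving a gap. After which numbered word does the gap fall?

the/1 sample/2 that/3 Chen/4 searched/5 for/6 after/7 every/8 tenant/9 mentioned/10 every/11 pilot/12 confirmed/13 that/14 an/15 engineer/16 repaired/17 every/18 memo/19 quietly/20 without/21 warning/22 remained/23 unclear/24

6

The displaced element is "the sample" (word 2).
It functions as the object of the preposition "for" of "searched", so the gap sits immediately after word 6 ("for").
Base order: Chen searched for the sample after every tenant mentioned every pilot confirmed that an engineer repaired every memo quietly without warning.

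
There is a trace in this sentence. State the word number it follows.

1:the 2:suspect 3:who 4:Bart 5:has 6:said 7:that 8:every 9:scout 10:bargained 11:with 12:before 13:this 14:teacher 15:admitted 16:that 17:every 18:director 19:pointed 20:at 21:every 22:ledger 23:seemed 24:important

11

The displaced element is "the suspect" (word 2).
It is linked across 1 clause boundary (that).
It functions as the object of the preposition "with" of "bargained", so the gap sits immediately after word 11 ("with").
Base order: Bart has said that every scout bargained with the suspect before this teacher admitted that every director pointed at every ledger.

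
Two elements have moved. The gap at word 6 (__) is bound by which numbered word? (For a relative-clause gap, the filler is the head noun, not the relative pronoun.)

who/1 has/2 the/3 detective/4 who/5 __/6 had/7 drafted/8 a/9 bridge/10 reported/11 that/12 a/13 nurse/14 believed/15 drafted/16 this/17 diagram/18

4

The marked gap is inside the relative clause, the subject of "drafted".
Its filler is the head noun "detective" (via "who"), at word 4.
(The other dependency links word 1 to a gap after word 15.)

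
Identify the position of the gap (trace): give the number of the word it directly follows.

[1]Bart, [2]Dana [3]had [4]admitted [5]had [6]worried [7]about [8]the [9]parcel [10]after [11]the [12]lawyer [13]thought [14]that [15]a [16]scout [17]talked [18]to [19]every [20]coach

4

The displaced element is "Bart" (word 1).
It is linked across 1 clause boundary (Ø).
It functions as the subject of "worried", so the gap sits immediately after word 4 ("admitted").
Base order: Dana had admitted Bart had worried about the parcel after the lawyer thought that a scout talked to every coach.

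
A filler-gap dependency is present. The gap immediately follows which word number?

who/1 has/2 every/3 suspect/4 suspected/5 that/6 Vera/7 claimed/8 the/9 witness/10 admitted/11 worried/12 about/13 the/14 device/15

The displaced element is "who" (word 1).
It is linked across 3 clause boundaries (that → Ø → Ø).
It functions as the subject of "worried", so the gap sits immediately after word 11 ("admitted").
Base order: Every suspect has suspected that Vera claimed the witness admitted that who worried about the device.

11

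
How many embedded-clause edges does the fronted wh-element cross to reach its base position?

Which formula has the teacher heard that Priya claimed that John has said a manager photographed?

"which formula" is extracted from the object of "photographed".
Boundaries crossed, outermost first: [that], [that], [Ø] — 3 in total.

3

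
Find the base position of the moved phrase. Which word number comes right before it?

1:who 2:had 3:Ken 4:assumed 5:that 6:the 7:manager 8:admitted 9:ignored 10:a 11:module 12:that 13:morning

The displaced element is "who" (word 1).
It is linked across 2 clause boundaries (that → Ø).
It functions as the subject of "ignored", so the gap sits immediately after word 8 ("admitted").
Base order: Ken had assumed that the manager admitted who ignored a module that morning.

8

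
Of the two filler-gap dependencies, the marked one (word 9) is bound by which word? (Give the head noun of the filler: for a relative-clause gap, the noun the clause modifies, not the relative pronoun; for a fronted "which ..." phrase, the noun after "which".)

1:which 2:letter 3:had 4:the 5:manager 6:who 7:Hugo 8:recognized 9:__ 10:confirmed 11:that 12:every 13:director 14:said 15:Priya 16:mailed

The marked gap is inside the relative clause, the direct object of "recognized".
Its filler is the head noun "manager" (via "who"), at word 5.
(The other dependency links word 2 to a gap after word 16.)

5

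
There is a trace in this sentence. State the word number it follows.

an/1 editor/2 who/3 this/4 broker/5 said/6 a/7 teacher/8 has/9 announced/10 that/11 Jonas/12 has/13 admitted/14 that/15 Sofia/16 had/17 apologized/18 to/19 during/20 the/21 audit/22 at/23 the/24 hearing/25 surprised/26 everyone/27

19

The displaced element is "an editor" (word 2).
It is linked across 3 clause boundaries (Ø → that → that).
It functions as the object of the preposition "to" of "apologized", so the gap sits immediately after word 19 ("to").
Base order: This broker said a teacher has announced that Jonas has admitted that Sofia had apologized to an editor during the audit at the hearing.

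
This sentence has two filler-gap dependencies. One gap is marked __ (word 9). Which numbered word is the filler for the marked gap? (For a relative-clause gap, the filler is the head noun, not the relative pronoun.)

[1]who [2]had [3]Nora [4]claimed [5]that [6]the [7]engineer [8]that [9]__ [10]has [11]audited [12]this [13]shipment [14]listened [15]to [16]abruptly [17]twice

7

The marked gap is inside the relative clause, the subject of "audited".
Its filler is the head noun "engineer" (via "that"), at word 7.
(The other dependency links word 1 to a gap after word 15.)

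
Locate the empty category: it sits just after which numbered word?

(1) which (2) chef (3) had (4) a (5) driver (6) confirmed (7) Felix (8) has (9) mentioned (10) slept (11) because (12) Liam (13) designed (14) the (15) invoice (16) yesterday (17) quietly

The displaced element is "which chef" (word 2).
It is linked across 2 clause boundaries (Ø → Ø).
It functions as the subject of "slept", so the gap sits immediately after word 9 ("mentioned").
Base order: A driver had confirmed Felix has mentioned which chef slept because Liam designed the invoice yesterday quietly.

9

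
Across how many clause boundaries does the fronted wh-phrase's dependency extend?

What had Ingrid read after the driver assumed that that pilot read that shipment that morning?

"what" originates inside the matrix clause — no clause boundary is crossed.

0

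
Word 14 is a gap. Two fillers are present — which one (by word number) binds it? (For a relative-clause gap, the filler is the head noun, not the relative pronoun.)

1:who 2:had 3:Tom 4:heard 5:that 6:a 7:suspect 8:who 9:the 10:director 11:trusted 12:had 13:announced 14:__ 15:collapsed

The marked gap is the subject of "collapsed".
Its filler is the fronted wh-phrase "who", at word 1.
(The other dependency links word 7 to a gap after word 11.)

1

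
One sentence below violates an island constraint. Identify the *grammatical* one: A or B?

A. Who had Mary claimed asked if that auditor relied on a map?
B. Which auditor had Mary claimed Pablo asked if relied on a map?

A

In B, the wh-phrase is extracted from inside a wh-island (introduced by "if"), which blocks movement.
In A, the extraction path crosses only that-complement boundaries, which are transparent.
So A is grammatical.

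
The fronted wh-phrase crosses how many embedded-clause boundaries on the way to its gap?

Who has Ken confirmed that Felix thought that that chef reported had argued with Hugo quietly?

3

"who" is extracted from the subject of "argued".
Boundaries crossed, outermost first: [that], [that], [Ø] — 3 in total.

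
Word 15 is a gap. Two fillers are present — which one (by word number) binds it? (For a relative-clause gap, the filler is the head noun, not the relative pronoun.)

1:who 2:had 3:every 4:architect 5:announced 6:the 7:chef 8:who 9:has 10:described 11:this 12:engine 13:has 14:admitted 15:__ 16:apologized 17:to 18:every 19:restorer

1

The marked gap is the subject of "apologized".
Its filler is the fronted wh-phrase "who", at word 1.
(The other dependency links word 7 to a gap after word 8.)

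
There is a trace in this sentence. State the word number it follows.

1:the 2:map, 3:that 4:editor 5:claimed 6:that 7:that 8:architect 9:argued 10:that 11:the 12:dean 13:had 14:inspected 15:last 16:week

The displaced element is "the map" (word 2).
It is linked across 2 clause boundaries (that → that).
It functions as the direct object of "inspected", so the gap sits immediately after word 14 ("inspected").
Base order: That editor claimed that that architect argued that the dean had inspected the map last week.

14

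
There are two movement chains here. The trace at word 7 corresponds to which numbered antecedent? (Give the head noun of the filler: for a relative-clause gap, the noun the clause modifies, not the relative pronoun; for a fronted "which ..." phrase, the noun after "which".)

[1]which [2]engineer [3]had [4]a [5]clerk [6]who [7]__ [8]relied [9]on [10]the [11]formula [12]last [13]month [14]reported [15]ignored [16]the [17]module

5

The marked gap is inside the relative clause, the subject of "relied".
Its filler is the head noun "clerk" (via "who"), at word 5.
(The other dependency links word 2 to a gap after word 14.)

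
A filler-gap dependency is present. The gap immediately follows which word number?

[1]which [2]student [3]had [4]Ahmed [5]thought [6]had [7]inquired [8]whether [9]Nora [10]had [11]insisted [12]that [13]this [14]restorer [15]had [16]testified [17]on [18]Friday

5

The displaced element is "which student" (word 2).
It is linked across 1 clause boundary (Ø).
It functions as the subject of "inquired", so the gap sits immediately after word 5 ("thought").
Base order: Ahmed had thought which student had inquired whether Nora had insisted that this restorer had testified on Friday.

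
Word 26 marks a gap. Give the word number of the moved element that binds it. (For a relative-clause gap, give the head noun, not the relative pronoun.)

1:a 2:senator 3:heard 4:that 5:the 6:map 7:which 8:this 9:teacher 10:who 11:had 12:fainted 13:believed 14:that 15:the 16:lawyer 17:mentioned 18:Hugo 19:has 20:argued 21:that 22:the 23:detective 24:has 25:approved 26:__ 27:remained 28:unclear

The gap at 26 is the object of "approved", inside a relative clause.
The relative pronoun is "which" (word 7); it is bound by the head noun immediately before it.
Its filler is the head noun "map", at word 6.

6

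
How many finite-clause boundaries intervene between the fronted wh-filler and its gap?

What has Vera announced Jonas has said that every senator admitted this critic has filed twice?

"what" is extracted from the object of "filed".
Boundaries crossed, outermost first: [Ø], [that], [Ø] — 3 in total.

3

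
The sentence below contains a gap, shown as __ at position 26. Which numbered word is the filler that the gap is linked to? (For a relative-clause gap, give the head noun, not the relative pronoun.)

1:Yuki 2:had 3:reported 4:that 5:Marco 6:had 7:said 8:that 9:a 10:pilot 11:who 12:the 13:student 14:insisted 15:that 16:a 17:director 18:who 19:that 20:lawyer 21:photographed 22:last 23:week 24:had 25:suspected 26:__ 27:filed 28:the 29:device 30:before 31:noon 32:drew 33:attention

The gap at 26 is the subject of "filed", inside a relative clause.
The relative pronoun is "who" (word 11); it is bound by the head noun immediately before it.
Its filler is the head noun "pilot", at word 10.

10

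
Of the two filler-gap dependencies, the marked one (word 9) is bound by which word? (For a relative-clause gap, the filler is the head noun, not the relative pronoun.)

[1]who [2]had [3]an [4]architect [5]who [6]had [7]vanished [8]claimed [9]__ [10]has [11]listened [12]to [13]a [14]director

1

The marked gap is the subject of "listened".
Its filler is the fronted wh-phrase "who", at word 1.
(The other dependency links word 4 to a gap after word 5.)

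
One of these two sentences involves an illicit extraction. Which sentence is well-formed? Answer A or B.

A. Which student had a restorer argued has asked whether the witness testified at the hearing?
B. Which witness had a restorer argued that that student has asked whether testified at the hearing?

A

In B, the wh-phrase is extracted from inside a wh-island (introduced by "whether"), which blocks movement.
In A, the extraction path crosses only that-complement boundaries, which are transparent.
So A is grammatical.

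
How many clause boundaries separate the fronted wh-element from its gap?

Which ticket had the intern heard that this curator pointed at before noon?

"which ticket" is extracted from the PP object of "pointed".
Boundaries crossed, outermost first: [that] — 1 in total.

1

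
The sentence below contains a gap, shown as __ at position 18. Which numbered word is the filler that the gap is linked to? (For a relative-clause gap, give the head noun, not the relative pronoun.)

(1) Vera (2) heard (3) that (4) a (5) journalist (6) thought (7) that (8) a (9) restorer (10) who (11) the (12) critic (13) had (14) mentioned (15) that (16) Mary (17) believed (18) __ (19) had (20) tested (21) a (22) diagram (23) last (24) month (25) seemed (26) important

The gap at 18 is the subject of "tested", inside a relative clause.
The relative pronoun is "who" (word 10); it is bound by the head noun immediately before it.
Its filler is the head noun "restorer", at word 9.

9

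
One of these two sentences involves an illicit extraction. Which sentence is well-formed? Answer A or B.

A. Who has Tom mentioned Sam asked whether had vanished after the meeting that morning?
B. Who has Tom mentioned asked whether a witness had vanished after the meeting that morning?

In A, the wh-phrase is extracted from inside a wh-island (introduced by "whether"), which blocks movement.
In B, the extraction path crosses only that-complement boundaries, which are transparent.
So B is grammatical.

B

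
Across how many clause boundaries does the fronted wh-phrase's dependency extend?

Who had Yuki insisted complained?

"who" is extracted from the subject of "complained".
Boundaries crossed, outermost first: [Ø] — 1 in total.

1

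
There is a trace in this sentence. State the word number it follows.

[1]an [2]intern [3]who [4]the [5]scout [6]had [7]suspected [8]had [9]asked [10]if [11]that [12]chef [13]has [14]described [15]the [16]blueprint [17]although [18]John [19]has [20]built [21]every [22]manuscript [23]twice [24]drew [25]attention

The displaced element is "an intern" (word 2).
It is linked across 1 clause boundary (Ø).
It functions as the subject of "asked", so the gap sits immediately after word 7 ("suspected").
Base order: The scout had suspected an intern had asked if that chef has described the blueprint although John has built every manuscript twice.

7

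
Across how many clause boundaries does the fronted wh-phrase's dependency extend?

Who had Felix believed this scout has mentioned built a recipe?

"who" is extracted from the subject of "built".
Boundaries crossed, outermost first: [Ø], [Ø] — 2 in total.

2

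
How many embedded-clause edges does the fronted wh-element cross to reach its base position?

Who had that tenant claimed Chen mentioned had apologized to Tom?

"who" is extracted from the subject of "apologized".
Boundaries crossed, outermost first: [Ø], [Ø] — 2 in total.

2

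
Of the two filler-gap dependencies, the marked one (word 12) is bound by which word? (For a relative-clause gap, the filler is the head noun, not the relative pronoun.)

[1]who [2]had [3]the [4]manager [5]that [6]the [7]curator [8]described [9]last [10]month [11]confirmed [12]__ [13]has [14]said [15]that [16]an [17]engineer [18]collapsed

The marked gap is the subject of "said".
Its filler is the fronted wh-phrase "who", at word 1.
(The other dependency links word 4 to a gap after word 8.)

1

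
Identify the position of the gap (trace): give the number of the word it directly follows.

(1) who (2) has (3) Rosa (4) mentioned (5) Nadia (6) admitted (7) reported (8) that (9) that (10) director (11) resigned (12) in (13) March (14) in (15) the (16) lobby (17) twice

The displaced element is "who" (word 1).
It is linked across 2 clause boundaries (Ø → Ø).
It functions as the subject of "reported", so the gap sits immediately after word 6 ("admitted").
Base order: Rosa has mentioned Nadia admitted who reported that that director resigned in March in the lobby twice.

6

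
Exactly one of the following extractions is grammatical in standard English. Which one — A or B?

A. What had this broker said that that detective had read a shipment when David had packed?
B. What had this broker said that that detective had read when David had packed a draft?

B

In A, the wh-phrase is extracted from inside an adjunct island (introduced by "when"), which blocks movement.
In B, the extraction path crosses only that-complement boundaries, which are transparent.
So B is grammatical.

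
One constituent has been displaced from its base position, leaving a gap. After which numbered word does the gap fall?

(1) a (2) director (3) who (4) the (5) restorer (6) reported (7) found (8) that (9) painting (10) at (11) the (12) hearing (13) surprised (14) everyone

6

The displaced element is "a director" (word 2).
It is linked across 1 clause boundary (Ø).
It functions as the subject of "found", so the gap sits immediately after word 6 ("reported").
Base order: The restorer reported that a director found that painting at the hearing.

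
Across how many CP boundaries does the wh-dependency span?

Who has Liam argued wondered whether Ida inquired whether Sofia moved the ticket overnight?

1

"who" is extracted from the subject of "wondered".
Boundaries crossed, outermost first: [Ø] — 1 in total.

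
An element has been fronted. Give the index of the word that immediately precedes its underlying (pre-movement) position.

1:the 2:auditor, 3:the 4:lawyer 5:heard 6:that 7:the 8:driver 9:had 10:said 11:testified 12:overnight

The displaced element is "the auditor" (word 2).
It is linked across 2 clause boundaries (that → Ø).
It functions as the subject of "testified", so the gap sits immediately after word 10 ("said").
Base order: The lawyer heard that the driver had said that the auditor testified overnight.

10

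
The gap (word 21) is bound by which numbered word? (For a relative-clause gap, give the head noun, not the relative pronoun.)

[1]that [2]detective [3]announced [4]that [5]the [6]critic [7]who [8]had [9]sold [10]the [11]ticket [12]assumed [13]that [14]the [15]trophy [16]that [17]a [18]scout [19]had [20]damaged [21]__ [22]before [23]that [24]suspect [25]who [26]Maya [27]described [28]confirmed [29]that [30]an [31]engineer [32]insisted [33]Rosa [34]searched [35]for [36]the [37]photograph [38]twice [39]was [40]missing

15

The gap at 21 is the object of "damaged", inside a relative clause.
The relative pronoun is "that" (word 16); it is bound by the head noun immediately before it.
Its filler is the head noun "trophy", at word 15.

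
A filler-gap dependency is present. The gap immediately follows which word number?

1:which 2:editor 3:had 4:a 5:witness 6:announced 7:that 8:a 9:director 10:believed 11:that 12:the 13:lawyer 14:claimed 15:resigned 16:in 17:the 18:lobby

The displaced element is "which editor" (word 2).
It is linked across 3 clause boundaries (that → that → Ø).
It functions as the subject of "resigned", so the gap sits immediately after word 14 ("claimed").
Base order: A witness had announced that a director believed that the lawyer claimed that which editor resigned in the lobby.

14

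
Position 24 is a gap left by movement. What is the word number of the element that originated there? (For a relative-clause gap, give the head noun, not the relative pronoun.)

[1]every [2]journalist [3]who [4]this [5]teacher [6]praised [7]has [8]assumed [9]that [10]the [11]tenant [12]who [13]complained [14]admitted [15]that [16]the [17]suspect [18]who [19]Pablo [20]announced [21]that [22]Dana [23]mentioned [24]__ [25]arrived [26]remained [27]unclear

The gap at 24 is the subject of "arrived", inside a relative clause.
The relative pronoun is "who" (word 18); it is bound by the head noun immediately before it.
Its filler is the head noun "suspect", at word 17.

17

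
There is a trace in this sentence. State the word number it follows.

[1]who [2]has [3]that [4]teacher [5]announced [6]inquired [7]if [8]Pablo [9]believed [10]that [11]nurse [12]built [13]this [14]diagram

5

The displaced element is "who" (word 1).
It is linked across 1 clause boundary (Ø).
It functions as the subject of "inquired", so the gap sits immediately after word 5 ("announced").
Base order: That teacher has announced that who inquired if Pablo believed that nurse built this diagram.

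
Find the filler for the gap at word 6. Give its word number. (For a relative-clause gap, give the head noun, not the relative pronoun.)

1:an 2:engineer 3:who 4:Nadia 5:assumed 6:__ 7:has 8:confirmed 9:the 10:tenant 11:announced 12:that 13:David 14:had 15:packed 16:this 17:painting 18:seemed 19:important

The gap at 6 is the subject of "confirmed", inside a relative clause.
The relative pronoun is "who" (word 3); it is bound by the head noun immediately before it.
Its filler is the head noun "engineer", at word 2.

2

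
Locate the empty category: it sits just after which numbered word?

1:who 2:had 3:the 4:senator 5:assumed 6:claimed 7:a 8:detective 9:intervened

5

The displaced element is "who" (word 1).
It is linked across 1 clause boundary (Ø).
It functions as the subject of "claimed", so the gap sits immediately after word 5 ("assumed").
Base order: The senator had assumed that who claimed a detective intervened.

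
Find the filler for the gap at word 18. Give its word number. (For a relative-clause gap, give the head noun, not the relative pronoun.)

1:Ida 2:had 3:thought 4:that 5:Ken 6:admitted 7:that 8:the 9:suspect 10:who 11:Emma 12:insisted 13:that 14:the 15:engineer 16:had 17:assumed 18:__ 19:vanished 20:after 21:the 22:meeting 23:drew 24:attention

The gap at 18 is the subject of "vanished", inside a relative clause.
The relative pronoun is "who" (word 10); it is bound by the head noun immediately before it.
Its filler is the head noun "suspect", at word 9.

9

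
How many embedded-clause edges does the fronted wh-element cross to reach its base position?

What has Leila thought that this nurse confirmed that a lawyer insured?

2

"what" is extracted from the object of "insured".
Boundaries crossed, outermost first: [that], [that] — 2 in total.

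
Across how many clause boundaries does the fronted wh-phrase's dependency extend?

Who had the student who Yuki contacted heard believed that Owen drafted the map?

1

"who" is extracted from the subject of "believed".
Boundaries crossed, outermost first: [Ø] — 1 in total.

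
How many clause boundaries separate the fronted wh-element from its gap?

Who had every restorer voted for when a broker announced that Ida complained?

"who" originates inside the matrix clause — no clause boundary is crossed.

0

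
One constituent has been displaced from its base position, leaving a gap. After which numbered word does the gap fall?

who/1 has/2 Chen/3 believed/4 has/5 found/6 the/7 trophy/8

The displaced element is "who" (word 1).
It is linked across 1 clause boundary (Ø).
It functions as the subject of "found", so the gap sits immediately after word 4 ("believed").
Base order: Chen has believed that who has found the trophy.

4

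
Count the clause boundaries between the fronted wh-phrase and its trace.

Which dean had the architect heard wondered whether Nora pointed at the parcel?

"which dean" is extracted from the subject of "wondered".
Boundaries crossed, outermost first: [Ø] — 1 in total.

1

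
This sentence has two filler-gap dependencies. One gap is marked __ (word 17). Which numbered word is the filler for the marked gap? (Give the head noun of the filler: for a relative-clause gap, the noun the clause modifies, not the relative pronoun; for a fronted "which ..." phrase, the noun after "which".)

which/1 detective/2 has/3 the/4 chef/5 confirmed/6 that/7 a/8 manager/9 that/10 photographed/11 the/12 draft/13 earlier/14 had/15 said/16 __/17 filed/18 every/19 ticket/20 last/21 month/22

The marked gap is the subject of "filed".
Its filler is the fronted wh-phrase "which detective", at word 2.
(The other dependency links word 9 to a gap after word 10.)

2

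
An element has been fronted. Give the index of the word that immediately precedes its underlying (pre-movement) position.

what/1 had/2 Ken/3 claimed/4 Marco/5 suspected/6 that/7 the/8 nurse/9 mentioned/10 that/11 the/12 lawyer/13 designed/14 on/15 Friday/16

The displaced element is "what" (word 1).
It is linked across 3 clause boundaries (Ø → that → that).
It functions as the direct object of "designed", so the gap sits immediately after word 14 ("designed").
Base order: Ken had claimed Marco suspected that the nurse mentioned that the lawyer designed what on Friday.

14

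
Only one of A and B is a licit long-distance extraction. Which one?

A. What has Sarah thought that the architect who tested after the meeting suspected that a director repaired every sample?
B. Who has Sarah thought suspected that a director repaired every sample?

In A, the wh-phrase is extracted from inside a complex-NP island (relative clause) (introduced by "who"), which blocks movement.
In B, the extraction path crosses only that-complement boundaries, which are transparent.
So B is grammatical.

B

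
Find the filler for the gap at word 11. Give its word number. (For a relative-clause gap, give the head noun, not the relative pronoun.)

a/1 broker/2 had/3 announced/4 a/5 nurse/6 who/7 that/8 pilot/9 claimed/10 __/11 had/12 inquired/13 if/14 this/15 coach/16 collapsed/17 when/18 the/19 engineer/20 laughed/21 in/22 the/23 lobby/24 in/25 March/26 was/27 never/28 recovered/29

6

The gap at 11 is the subject of "inquired", inside a relative clause.
The relative pronoun is "who" (word 7); it is bound by the head noun immediately before it.
Its filler is the head noun "nurse", at word 6.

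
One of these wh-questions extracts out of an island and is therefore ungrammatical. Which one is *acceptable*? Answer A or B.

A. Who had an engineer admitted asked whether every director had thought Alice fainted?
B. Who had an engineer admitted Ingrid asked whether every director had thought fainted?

In B, the wh-phrase is extracted from inside a wh-island (introduced by "whether"), which blocks movement.
In A, the extraction path crosses only that-complement boundaries, which are transparent.
So A is grammatical.

A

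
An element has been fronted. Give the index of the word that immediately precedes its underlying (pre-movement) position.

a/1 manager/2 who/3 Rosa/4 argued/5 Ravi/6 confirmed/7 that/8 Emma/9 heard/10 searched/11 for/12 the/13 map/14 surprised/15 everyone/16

The displaced element is "a manager" (word 2).
It is linked across 3 clause boundaries (Ø → that → Ø).
It functions as the subject of "searched", so the gap sits immediately after word 10 ("heard").
Base order: Rosa argued Ravi confirmed that Emma heard that a manager searched for the map.

10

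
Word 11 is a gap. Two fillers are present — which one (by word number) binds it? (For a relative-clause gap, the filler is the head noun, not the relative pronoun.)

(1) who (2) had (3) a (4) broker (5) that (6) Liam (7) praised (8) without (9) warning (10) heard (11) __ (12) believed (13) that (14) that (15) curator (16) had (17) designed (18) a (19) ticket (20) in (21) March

1

The marked gap is the subject of "believed".
Its filler is the fronted wh-phrase "who", at word 1.
(The other dependency links word 4 to a gap after word 7.)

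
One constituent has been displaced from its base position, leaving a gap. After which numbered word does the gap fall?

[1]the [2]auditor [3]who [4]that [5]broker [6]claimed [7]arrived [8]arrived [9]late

6

The displaced element is "the auditor" (word 2).
It is linked across 1 clause boundary (Ø).
It functions as the subject of "arrived", so the gap sits immediately after word 6 ("claimed").
Base order: That broker claimed that the auditor arrived.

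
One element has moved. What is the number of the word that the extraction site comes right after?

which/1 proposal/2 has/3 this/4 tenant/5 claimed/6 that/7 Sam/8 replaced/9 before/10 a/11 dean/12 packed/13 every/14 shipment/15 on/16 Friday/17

The displaced element is "which proposal" (word 2).
It is linked across 1 clause boundary (that).
It functions as the direct object of "replaced", so the gap sits immediately after word 9 ("replaced").
Base order: This tenant has claimed that Sam replaced which proposal before a dean packed every shipment on Friday.

9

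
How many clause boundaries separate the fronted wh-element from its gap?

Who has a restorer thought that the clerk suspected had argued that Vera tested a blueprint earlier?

"who" is extracted from the subject of "argued".
Boundaries crossed, outermost first: [that], [Ø] — 2 in total.

2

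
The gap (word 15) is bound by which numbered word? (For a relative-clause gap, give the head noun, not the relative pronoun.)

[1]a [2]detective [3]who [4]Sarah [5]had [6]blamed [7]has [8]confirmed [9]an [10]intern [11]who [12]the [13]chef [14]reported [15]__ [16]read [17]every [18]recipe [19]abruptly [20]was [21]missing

The gap at 15 is the subject of "read", inside a relative clause.
The relative pronoun is "who" (word 11); it is bound by the head noun immediately before it.
Its filler is the head noun "intern", at word 10.

10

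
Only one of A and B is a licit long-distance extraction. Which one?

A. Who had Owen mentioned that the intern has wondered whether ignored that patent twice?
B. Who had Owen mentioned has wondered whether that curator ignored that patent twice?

B

In A, the wh-phrase is extracted from inside a wh-island (introduced by "whether"), which blocks movement.
In B, the extraction path crosses only that-complement boundaries, which are transparent.
So B is grammatical.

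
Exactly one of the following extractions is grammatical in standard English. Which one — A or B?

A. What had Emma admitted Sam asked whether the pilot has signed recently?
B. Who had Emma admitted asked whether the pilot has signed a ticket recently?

B

In A, the wh-phrase is extracted from inside a wh-island (introduced by "whether"), which blocks movement.
In B, the extraction path crosses only that-complement boundaries, which are transparent.
So B is grammatical.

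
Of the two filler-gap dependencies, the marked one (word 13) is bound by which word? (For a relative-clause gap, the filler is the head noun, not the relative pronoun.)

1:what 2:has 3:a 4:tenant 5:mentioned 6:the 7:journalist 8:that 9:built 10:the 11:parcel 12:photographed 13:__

The marked gap is the direct object of "photographed".
Its filler is the fronted wh-phrase "what", at word 1.
(The other dependency links word 7 to a gap after word 8.)

1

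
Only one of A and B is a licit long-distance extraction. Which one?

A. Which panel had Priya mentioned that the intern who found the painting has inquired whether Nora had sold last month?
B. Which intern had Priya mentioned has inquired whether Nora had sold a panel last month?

In A, the wh-phrase is extracted from inside a wh-island (introduced by "whether"), which blocks movement.
In B, the extraction path crosses only that-complement boundaries, which are transparent.
So B is grammatical.

B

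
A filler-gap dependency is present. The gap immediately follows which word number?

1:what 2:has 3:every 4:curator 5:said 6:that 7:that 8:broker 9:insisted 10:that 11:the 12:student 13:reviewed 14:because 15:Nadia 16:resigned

13

The displaced element is "what" (word 1).
It is linked across 2 clause boundaries (that → that).
It functions as the direct object of "reviewed", so the gap sits immediately after word 13 ("reviewed").
Base order: Every curator has said that that broker insisted that the student reviewed what because Nadia resigned.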